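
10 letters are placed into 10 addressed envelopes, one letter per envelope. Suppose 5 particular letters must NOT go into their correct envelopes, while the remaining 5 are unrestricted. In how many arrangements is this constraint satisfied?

2170680

Inclusion-exclusion on the 5 forbidden self-matches:
Σ_{j=0}^{5} (-1)^j C(5,j)(10-j)!
= C(5,0)·10! - C(5,1)·9! + C(5,2)·8! - C(5,3)·7! + C(5,4)·6! - C(5,5)·5!
= 3628800 - 1814400 + 403200 - 50400 + 3600 - 120
= 2170680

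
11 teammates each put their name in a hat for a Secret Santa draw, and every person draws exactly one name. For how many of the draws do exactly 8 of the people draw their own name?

330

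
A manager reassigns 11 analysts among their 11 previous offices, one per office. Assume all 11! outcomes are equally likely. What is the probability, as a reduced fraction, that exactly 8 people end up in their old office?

1/120960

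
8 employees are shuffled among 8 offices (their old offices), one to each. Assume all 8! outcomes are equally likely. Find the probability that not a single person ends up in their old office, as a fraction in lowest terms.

2119/5760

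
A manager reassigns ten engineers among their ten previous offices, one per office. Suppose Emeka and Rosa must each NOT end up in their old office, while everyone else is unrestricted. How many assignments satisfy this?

2943360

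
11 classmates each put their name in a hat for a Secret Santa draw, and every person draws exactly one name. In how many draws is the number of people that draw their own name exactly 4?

611820

Choose which 4 of the 11 are fixed: C(11,4) = 330.
The other 7 form a derangement: !7 = 1854.
Total: 330 × 1854 = 611820.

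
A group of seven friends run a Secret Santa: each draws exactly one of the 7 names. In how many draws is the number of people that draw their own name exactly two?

Pick the 2 fixed positions: C(7,2) = 21 ways.
The remaining 5 must be deranged: !5 = 44.
Total: 21 × 44 = 924.

924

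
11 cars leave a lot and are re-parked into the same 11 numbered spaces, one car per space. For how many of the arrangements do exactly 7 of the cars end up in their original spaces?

2970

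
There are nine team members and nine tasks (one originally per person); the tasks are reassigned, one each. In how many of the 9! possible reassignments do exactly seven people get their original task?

36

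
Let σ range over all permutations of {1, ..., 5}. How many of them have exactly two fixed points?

20

Choose which 2 of the 5 are fixed: C(5,2) = 10.
The other 3 form a derangement: !3 = 2.
Total: 10 × 2 = 20.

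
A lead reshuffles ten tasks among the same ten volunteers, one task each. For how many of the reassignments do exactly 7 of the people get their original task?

Choose which 7 of the 10 are fixed: C(10,7) = 120.
The remaining 3 must be deranged: !3 = 2.
Total: 120 × 2 = 240.

240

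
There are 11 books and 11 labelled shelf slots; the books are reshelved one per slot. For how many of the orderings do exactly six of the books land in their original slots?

20328

Pick the 6 fixed positions: C(11,6) = 462 ways.
The remaining 5 must be deranged: !5 = 44.
Total: 462 × 44 = 20328.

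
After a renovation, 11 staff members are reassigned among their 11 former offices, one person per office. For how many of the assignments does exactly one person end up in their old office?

14684571

Choose which one of the 11 is fixed: C(11,1) = 11.
The other 10 form a derangement: !10 = 1334961.
Total: 11 × 1334961 = 14684571.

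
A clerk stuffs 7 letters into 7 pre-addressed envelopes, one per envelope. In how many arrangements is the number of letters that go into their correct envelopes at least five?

# with exactly i fixed is C(7,i)·!(7-i); sum over i=5..7:
  i=5: C(7,5)·!2 = 21·1 = 21
  i=6: C(7,6)·!1 = 7·0 = 0
  i=7: C(7,7)·!0 = 1·1 = 1
Total = 22.

22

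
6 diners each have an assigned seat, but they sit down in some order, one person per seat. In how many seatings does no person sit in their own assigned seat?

265

Recurrence: !6 = 6·!5 + (-1)^6.
!6 = 6·44 + 1 = 265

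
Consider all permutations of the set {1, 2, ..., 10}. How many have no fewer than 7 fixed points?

# with exactly i fixed is C(10,i)·!(10-i); sum over i=7..10:
  i=7: C(10,7)·!3 = 120·2 = 240
  i=8: C(10,8)·!2 = 45·1 = 45
  i=9: C(10,9)·!1 = 10·0 = 0
  i=10: C(10,10)·!0 = 1·1 = 1
Total = 286.

286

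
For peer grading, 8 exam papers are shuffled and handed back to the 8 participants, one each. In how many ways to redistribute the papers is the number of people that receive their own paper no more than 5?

40291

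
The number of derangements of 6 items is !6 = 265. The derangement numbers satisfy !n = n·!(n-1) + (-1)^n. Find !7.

1854

!7 = 7·265 - 1 = 1854.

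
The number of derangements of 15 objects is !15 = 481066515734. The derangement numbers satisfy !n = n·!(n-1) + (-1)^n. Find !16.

!16 = 16·481066515734 + 1 = 7697064251745.

7697064251745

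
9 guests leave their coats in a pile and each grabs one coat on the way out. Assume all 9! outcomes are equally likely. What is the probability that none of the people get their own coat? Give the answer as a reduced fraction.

Favorable outcomes: !9 = 133496.
Total outcomes: 9! = 362880.
Probability = 133496/362880 = 16687/45360.

16687/45360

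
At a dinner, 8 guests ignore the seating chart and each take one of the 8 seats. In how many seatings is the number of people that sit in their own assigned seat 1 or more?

25487

# with exactly i fixed is C(8,i)·!(8-i); sum over i=1..8:
  i=1: C(8,1)·!7 = 8·1854 = 14832
  i=2: C(8,2)·!6 = 28·265 = 7420
  i=3: C(8,3)·!5 = 56·44 = 2464
  i=4: C(8,4)·!4 = 70·9 = 630
  i=5: C(8,5)·!3 = 56·2 = 112
  i=6: C(8,6)·!2 = 28·1 = 28
  i=7: C(8,7)·!1 = 8·0 = 0
  i=8: C(8,8)·!0 = 1·1 = 1
Total = 25487.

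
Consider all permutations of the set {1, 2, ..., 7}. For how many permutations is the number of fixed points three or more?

# with exactly i fixed is C(7,i)·!(7-i); sum over i=3..7:
  i=3: C(7,3)·!4 = 35·9 = 315
  i=4: C(7,4)·!3 = 35·2 = 70
  i=5: C(7,5)·!2 = 21·1 = 21
  i=6: C(7,6)·!1 = 7·0 = 0
  i=7: C(7,7)·!0 = 1·1 = 1
Total = 407.

407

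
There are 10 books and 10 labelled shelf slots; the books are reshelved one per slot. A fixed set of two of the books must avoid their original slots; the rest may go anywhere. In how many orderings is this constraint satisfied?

2943360

Let A_j be the event that the j-th constrained one is fixed. By inclusion-exclusion over the 2 events:
Σ_{j=0}^{2} (-1)^j C(2,j)(10-j)!
= C(2,0)·10! - C(2,1)·9! + C(2,2)·8!
= 3628800 - 725760 + 40320
= 2943360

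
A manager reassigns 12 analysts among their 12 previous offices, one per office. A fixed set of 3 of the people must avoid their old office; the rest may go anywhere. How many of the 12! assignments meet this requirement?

Inclusion-exclusion on the 3 forbidden self-matches:
Σ_{j=0}^{3} (-1)^j C(3,j)(12-j)!
= C(3,0)·12! - C(3,1)·11! + C(3,2)·10! - C(3,3)·9!
= 479001600 - 119750400 + 10886400 - 362880
= 369774720

369774720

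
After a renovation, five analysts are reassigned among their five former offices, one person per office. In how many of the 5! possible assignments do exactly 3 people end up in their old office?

10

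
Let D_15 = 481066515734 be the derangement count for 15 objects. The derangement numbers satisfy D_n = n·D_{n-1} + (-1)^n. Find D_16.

D_16 = 16·481066515734 + 1 = 7697064251745.

7697064251745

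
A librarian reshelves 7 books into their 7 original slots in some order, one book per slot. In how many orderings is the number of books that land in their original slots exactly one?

1855

Choose which one of the 7 is fixed: C(7,1) = 7.
The remaining 6 must be deranged: !6 = 265.
Total: 7 × 265 = 1855.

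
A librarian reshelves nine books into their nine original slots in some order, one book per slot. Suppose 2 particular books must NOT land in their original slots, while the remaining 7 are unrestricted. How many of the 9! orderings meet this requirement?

287280

Inclusion-exclusion on the 2 forbidden self-matches:
Σ_{j=0}^{2} (-1)^j C(2,j)(9-j)!
= C(2,0)·9! - C(2,1)·8! + C(2,2)·7!
= 362880 - 80640 + 5040
= 287280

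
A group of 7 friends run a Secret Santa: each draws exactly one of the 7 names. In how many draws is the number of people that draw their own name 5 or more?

22

Sum C(7,i)·!(7-i) for i = 5..7:
  i=5: C(7,5)·!2 = 21·1 = 21
  i=6: C(7,6)·!1 = 7·0 = 0
  i=7: C(7,7)·!0 = 1·1 = 1
Total = 22.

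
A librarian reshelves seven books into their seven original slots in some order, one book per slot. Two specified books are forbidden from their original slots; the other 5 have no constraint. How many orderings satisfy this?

Let A_j be the event that the j-th constrained one is fixed. By inclusion-exclusion over the 2 events:
Σ_{j=0}^{2} (-1)^j C(2,j)(7-j)!
= C(2,0)·7! - C(2,1)·6! + C(2,2)·5!
= 5040 - 1440 + 120
= 3720

3720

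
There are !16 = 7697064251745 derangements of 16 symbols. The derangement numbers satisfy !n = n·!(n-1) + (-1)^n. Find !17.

!17 = 17·7697064251745 - 1 = 130850092279664.

130850092279664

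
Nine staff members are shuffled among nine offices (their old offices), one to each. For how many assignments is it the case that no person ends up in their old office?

133496

!9 is the nearest integer to 9!/e.
9! = 362880, and 362880/e ≈ 133496.09, so !9 = 133496.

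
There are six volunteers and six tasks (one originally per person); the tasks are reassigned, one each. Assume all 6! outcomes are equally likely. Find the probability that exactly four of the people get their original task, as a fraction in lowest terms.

Favorable outcomes: C(6,4)·!2 = 15·1 = 15.
Total outcomes: 6! = 720.
Probability = 15/720 = 1/48.

1/48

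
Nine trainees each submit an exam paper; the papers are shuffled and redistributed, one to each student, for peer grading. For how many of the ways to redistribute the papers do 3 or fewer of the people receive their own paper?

Sum C(9,i)·!(9-i) for i = 0..3:
  i=0: C(9,0)·!9 = 1·133496 = 133496
  i=1: C(9,1)·!8 = 9·14833 = 133497
  i=2: C(9,2)·!7 = 36·1854 = 66744
  i=3: C(9,3)·!6 = 84·265 = 22260
Total = 355997.

355997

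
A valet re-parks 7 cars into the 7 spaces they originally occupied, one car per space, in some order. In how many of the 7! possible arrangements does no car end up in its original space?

1854

The number of derangements of 7 is !7 = Σ_{k=0}^{7} (-1)^k·7!/k!
= 7! - 7!/1! + 7!/2! - 7!/3! + 7!/4! - 7!/5! + 7!/6! - 7!/7!
= 5040 - 5040 + 2520 - 840 + 210 - 42 + 7 - 1
= 1854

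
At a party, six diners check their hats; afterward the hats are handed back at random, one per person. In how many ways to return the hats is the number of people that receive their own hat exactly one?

264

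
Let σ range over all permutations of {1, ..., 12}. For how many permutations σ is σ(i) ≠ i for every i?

Recurrence: !12 = 11·(!11 + !10).
!12 = 11·(14684570 + 1334961) = 11·16019531 = 176214841

176214841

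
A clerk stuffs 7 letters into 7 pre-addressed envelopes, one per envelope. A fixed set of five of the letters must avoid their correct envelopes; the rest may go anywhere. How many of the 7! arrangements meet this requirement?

Let A_j be the event that the j-th constrained one is fixed. By inclusion-exclusion over the 5 events:
Σ_{j=0}^{5} (-1)^j C(5,j)(7-j)!
= C(5,0)·7! - C(5,1)·6! + C(5,2)·5! - C(5,3)·4! + C(5,4)·3! - C(5,5)·2!
= 5040 - 3600 + 1200 - 240 + 30 - 2
= 2428

2428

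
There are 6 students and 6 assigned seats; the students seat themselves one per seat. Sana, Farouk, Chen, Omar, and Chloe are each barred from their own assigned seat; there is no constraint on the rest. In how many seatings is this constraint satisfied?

Inclusion-exclusion on the 5 forbidden self-matches:
Σ_{j=0}^{5} (-1)^j C(5,j)(6-j)!
= C(5,0)·6! - C(5,1)·5! + C(5,2)·4! - C(5,3)·3! + C(5,4)·2! - C(5,5)·1!
= 720 - 600 + 240 - 60 + 10 - 1
= 309

309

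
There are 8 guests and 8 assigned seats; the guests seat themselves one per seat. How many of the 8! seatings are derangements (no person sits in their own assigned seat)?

14833

By inclusion-exclusion, !8 = Σ (-1)^k · 8!/k! for k=0..8
= 8! - 8!/1! + 8!/2! - 8!/3! + 8!/4! - 8!/5! + 8!/6! - 8!/7! + 8!/8!
= 40320 - 40320 + 20160 - 6720 + 1680 - 336 + 56 - 8 + 1
= 14833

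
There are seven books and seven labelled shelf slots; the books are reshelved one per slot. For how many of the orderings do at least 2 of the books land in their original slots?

# with exactly i fixed is C(7,i)·!(7-i); sum over i=2..7:
  i=2: C(7,2)·!5 = 21·44 = 924
  i=3: C(7,3)·!4 = 35·9 = 315
  i=4: C(7,4)·!3 = 35·2 = 70
  i=5: C(7,5)·!2 = 21·1 = 21
  i=6: C(7,6)·!1 = 7·0 = 0
  i=7: C(7,7)·!0 = 1·1 = 1
Total = 1331.

1331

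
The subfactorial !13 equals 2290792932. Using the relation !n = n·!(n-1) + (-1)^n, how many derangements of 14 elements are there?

!14 = 14·2290792932 + 1 = 32071101049.

32071101049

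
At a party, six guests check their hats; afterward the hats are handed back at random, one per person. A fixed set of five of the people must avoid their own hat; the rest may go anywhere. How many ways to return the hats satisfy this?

309

Let A_j be the event that the j-th constrained one is fixed. By inclusion-exclusion over the 5 events:
Σ_{j=0}^{5} (-1)^j C(5,j)(6-j)!
= C(5,0)·6! - C(5,1)·5! + C(5,2)·4! - C(5,3)·3! + C(5,4)·2! - C(5,5)·1!
= 720 - 600 + 240 - 60 + 10 - 1
= 309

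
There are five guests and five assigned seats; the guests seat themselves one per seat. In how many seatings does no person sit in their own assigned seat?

44

The subfactorial !5 = [5!/e] (nearest integer).
5! = 120, and 120/e ≈ 44.15, so !5 = 44.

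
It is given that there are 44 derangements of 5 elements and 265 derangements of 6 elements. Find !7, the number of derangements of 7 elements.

1854

!7 = (7-1)·(!6 + !5) = 6·(265 + 44) = 6·309 = 1854.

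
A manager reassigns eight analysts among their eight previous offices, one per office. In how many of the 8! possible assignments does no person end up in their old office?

By inclusion-exclusion, !8 = Σ (-1)^k · 8!/k! for k=0..8
= 8! - 8!/1! + 8!/2! - 8!/3! + 8!/4! - 8!/5! + 8!/6! - 8!/7! + 8!/8!
= 40320 - 40320 + 20160 - 6720 + 1680 - 336 + 56 - 8 + 1
= 14833

14833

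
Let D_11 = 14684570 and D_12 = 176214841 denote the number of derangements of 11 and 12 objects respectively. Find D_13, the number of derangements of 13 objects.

2290792932

D_13 = (13-1)·(D_12 + D_11) = 12·(176214841 + 14684570) = 12·190899411 = 2290792932.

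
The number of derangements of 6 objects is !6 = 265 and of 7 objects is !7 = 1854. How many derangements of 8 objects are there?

14833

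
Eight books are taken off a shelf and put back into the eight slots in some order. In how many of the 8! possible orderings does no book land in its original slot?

14833

By inclusion-exclusion, !8 = Σ (-1)^k · 8!/k! for k=0..8
= 8! - 8!/1! + 8!/2! - 8!/3! + 8!/4! - 8!/5! + 8!/6! - 8!/7! + 8!/8!
= 40320 - 40320 + 20160 - 6720 + 1680 - 336 + 56 - 8 + 1
= 14833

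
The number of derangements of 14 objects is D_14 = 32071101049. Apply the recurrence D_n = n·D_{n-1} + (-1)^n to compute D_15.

481066515734

D_15 = 15·32071101049 - 1 = 481066515734.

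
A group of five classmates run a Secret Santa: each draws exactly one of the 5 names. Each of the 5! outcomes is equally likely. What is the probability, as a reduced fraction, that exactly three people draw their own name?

Favorable outcomes: C(5,3)·!2 = 10·1 = 10.
Total outcomes: 5! = 120.
Probability = 10/120 = 1/12.

1/12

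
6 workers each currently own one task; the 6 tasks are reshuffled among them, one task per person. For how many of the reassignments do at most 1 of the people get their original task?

# with exactly i fixed is C(6,i)·!(6-i); sum over i=0..1:
  i=0: C(6,0)·!6 = 1·265 = 265
  i=1: C(6,1)·!5 = 6·44 = 264
Total = 529.

529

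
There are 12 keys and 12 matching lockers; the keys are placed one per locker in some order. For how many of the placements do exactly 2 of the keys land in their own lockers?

Choose which 2 of the 12 are fixed: C(12,2) = 66.
The other 10 form a derangement: !10 = 1334961.
Total: 66 × 1334961 = 88107426.

88107426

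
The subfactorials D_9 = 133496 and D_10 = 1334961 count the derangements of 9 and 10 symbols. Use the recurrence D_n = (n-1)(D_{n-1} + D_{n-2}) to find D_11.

14684570

D_11 = (11-1)·(D_10 + D_9) = 10·(1334961 + 133496) = 10·1468457 = 14684570.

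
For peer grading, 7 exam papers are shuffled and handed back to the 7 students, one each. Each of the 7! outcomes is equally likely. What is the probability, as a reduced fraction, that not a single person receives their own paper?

103/280

Favorable outcomes: !7 = 1854.
Total outcomes: 7! = 5040.
Probability = 1854/5040 = 103/280.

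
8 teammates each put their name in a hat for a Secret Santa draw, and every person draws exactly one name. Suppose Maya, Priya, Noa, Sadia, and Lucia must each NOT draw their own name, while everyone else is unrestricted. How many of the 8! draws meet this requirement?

21234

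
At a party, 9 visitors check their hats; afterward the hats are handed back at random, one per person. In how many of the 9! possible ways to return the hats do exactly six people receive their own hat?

Pick the 6 fixed positions: C(9,6) = 84 ways.
The remaining 3 must be deranged: !3 = 2.
Total: 84 × 2 = 168.

168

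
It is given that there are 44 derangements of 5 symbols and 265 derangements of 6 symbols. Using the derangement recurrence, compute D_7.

1854

D_7 = (7-1)·(D_6 + D_5) = 6·(265 + 44) = 6·309 = 1854.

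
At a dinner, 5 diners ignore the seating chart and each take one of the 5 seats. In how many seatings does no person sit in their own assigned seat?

!5 is the nearest integer to 5!/e.
5! = 120, and 120/e ≈ 44.15, so !5 = 44.

44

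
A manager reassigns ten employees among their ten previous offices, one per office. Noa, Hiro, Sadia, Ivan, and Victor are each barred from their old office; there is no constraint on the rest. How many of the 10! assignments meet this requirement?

2170680

Inclusion-exclusion on the 5 forbidden self-matches:
Σ_{j=0}^{5} (-1)^j C(5,j)(10-j)!
= C(5,0)·10! - C(5,1)·9! + C(5,2)·8! - C(5,3)·7! + C(5,4)·6! - C(5,5)·5!
= 3628800 - 1814400 + 403200 - 50400 + 3600 - 120
= 2170680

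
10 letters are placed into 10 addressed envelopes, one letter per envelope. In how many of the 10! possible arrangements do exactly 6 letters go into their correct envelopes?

1890

Pick the 6 fixed positions: C(10,6) = 210 ways.
The other 4 form a derangement: !4 = 9.
Total: 210 × 9 = 1890.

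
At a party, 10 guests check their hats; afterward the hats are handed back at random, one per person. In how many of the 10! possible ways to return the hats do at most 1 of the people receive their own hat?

2669921

# with exactly i fixed is C(10,i)·!(10-i); sum over i=0..1:
  i=0: C(10,0)·!10 = 1·1334961 = 1334961
  i=1: C(10,1)·!9 = 10·133496 = 1334960
Total = 2669921.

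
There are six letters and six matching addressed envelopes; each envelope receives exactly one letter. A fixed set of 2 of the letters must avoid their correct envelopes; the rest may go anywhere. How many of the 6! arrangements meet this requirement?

Inclusion-exclusion on the 2 forbidden self-matches:
Σ_{j=0}^{2} (-1)^j C(2,j)(6-j)!
= C(2,0)·6! - C(2,1)·5! + C(2,2)·4!
= 720 - 240 + 24
= 504

504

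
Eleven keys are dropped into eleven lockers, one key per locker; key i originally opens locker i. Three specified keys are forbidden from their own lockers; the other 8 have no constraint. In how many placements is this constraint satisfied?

30078720

Let A_j be the event that the j-th constrained one is fixed. By inclusion-exclusion over the 3 events:
Σ_{j=0}^{3} (-1)^j C(3,j)(11-j)!
= C(3,0)·11! - C(3,1)·10! + C(3,2)·9! - C(3,3)·8!
= 39916800 - 10886400 + 1088640 - 40320
= 30078720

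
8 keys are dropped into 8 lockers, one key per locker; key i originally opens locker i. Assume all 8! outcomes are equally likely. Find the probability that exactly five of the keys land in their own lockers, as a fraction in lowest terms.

1/360

Favorable outcomes: C(8,5)·!3 = 56·2 = 112.
Total outcomes: 8! = 40320.
Probability = 112/40320 = 1/360.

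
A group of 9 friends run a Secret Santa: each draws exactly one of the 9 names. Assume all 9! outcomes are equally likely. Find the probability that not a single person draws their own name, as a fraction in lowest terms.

Favorable outcomes: !9 = 133496.
Total outcomes: 9! = 362880.
Probability = 133496/362880 = 16687/45360.

16687/45360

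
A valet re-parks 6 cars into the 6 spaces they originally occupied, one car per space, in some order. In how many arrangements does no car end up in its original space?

265

Use !n = (n-1)(!(n-1) + !(n-2)).
!6 = 5·(44 + 9) = 5·53 = 265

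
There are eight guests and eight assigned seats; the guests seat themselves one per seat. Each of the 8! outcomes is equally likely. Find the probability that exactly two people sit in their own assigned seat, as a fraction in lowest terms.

Favorable outcomes: C(8,2)·!6 = 28·265 = 7420.
Total outcomes: 8! = 40320.
Probability = 7420/40320 = 53/288.

53/288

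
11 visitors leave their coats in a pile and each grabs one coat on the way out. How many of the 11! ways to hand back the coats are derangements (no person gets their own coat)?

14684570

By inclusion-exclusion, !11 = Σ (-1)^k · 11!/k! for k=0..11
= 11! - 11!/1! + 11!/2! - 11!/3! + 11!/4! - 11!/5! + 11!/6! - 11!/7! + 11!/8! - 11!/9! + 11!/10! - 11!/11!
= 39916800 - 39916800 + 19958400 - 6652800 + 1663200 - 332640 + 55440 - 7920 + 990 - 110 + 11 - 1
= 14684570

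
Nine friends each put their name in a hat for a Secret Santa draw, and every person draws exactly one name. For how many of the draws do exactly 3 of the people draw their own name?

Choose which 3 of the 9 are fixed: C(9,3) = 84.
The other 6 form a derangement: !6 = 265.
Total: 84 × 265 = 22260.

22260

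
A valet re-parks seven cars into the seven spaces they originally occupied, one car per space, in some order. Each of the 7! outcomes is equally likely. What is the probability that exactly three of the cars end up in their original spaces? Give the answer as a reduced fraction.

1/16

Favorable outcomes: C(7,3)·!4 = 35·9 = 315.
Total outcomes: 7! = 5040.
Probability = 315/5040 = 1/16.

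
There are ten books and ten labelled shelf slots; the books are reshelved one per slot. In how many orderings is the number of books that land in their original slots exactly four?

Pick the 4 fixed positions: C(10,4) = 210 ways.
The other 6 form a derangement: !6 = 265.
Total: 210 × 265 = 55650.

55650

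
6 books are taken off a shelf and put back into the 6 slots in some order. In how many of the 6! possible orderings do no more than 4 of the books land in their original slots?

719

# with exactly i fixed is C(6,i)·!(6-i); sum over i=0..4:
  i=0: C(6,0)·!6 = 1·265 = 265
  i=1: C(6,1)·!5 = 6·44 = 264
  i=2: C(6,2)·!4 = 15·9 = 135
  i=3: C(6,3)·!3 = 20·2 = 40
  i=4: C(6,4)·!2 = 15·1 = 15
Total = 719.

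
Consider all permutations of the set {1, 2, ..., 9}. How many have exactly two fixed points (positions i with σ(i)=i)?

66744

Pick the 2 fixed positions: C(9,2) = 36 ways.
The other 7 form a derangement: !7 = 1854.
Total: 36 × 1854 = 66744.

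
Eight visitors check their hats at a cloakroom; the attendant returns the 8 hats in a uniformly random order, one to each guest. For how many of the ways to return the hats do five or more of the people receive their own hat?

141

# with exactly i fixed is C(8,i)·!(8-i); sum over i=5..8:
  i=5: C(8,5)·!3 = 56·2 = 112
  i=6: C(8,6)·!2 = 28·1 = 28
  i=7: C(8,7)·!1 = 8·0 = 0
  i=8: C(8,8)·!0 = 1·1 = 1
Total = 141.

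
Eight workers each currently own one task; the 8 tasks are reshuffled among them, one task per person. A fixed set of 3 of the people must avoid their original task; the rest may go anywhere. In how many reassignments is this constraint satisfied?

27240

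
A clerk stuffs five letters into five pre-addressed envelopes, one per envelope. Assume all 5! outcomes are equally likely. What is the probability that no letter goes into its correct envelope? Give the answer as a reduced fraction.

11/30

Favorable outcomes: !5 = 44.
Total outcomes: 5! = 120.
Probability = 44/120 = 11/30.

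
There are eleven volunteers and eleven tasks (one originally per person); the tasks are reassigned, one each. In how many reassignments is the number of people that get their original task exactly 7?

2970

Pick the 7 fixed positions: C(11,7) = 330 ways.
The remaining 4 must be deranged: !4 = 9.
Total: 330 × 9 = 2970.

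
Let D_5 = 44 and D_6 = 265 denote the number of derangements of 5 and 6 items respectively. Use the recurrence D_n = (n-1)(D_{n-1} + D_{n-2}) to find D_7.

1854

D_7 = (7-1)·(D_6 + D_5) = 6·(265 + 44) = 6·309 = 1854.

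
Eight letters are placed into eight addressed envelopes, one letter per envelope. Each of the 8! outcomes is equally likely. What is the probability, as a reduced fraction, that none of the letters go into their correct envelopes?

Favorable outcomes: !8 = 14833.
Total outcomes: 8! = 40320.
Probability = 14833/40320 = 2119/5760.

2119/5760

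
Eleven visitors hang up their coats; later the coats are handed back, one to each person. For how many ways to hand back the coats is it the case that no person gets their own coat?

14684570

!11 is the nearest integer to 11!/e.
11! = 39916800, and 39916800/e ≈ 14684570.08, so !11 = 14684570.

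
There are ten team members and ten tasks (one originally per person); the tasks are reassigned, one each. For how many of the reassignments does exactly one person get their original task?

Pick the single fixed position: C(10,1) = 10 ways.
The other 9 form a derangement: !9 = 133496.
Total: 10 × 133496 = 1334960.

1334960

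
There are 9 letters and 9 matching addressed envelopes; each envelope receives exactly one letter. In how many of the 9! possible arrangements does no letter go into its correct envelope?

133496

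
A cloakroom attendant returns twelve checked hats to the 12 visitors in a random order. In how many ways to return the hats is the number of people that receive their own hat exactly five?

1468368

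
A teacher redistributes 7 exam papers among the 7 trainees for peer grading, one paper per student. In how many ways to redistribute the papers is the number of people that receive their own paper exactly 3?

315

Pick the 3 fixed positions: C(7,3) = 35 ways.
The other 4 form a derangement: !4 = 9.
Total: 35 × 9 = 315.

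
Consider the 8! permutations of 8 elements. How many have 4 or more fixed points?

# with exactly i fixed is C(8,i)·!(8-i); sum over i=4..8:
  i=4: C(8,4)·!4 = 70·9 = 630
  i=5: C(8,5)·!3 = 56·2 = 112
  i=6: C(8,6)·!2 = 28·1 = 28
  i=7: C(8,7)·!1 = 8·0 = 0
  i=8: C(8,8)·!0 = 1·1 = 1
Total = 771.

771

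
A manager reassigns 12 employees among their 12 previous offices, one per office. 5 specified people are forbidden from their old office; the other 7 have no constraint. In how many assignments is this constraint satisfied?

312273360

Let A_j be the event that the j-th constrained one is fixed. By inclusion-exclusion over the 5 events:
Σ_{j=0}^{5} (-1)^j C(5,j)(12-j)!
= C(5,0)·12! - C(5,1)·11! + C(5,2)·10! - C(5,3)·9! + C(5,4)·8! - C(5,5)·7!
= 479001600 - 199584000 + 36288000 - 3628800 + 201600 - 5040
= 312273360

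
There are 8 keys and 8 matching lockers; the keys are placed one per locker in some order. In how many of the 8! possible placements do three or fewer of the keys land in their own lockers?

# with exactly i fixed is C(8,i)·!(8-i); sum over i=0..3:
  i=0: C(8,0)·!8 = 1·14833 = 14833
  i=1: C(8,1)·!7 = 8·1854 = 14832
  i=2: C(8,2)·!6 = 28·265 = 7420
  i=3: C(8,3)·!5 = 56·44 = 2464
Total = 39549.

39549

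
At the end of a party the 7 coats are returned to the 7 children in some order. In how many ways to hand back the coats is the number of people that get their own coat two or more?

1331

# with exactly i fixed is C(7,i)·!(7-i); sum over i=2..7:
  i=2: C(7,2)·!5 = 21·44 = 924
  i=3: C(7,3)·!4 = 35·9 = 315
  i=4: C(7,4)·!3 = 35·2 = 70
  i=5: C(7,5)·!2 = 21·1 = 21
  i=6: C(7,6)·!1 = 7·0 = 0
  i=7: C(7,7)·!0 = 1·1 = 1
Total = 1331.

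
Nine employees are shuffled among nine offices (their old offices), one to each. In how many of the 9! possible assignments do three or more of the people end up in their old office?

29143

# with exactly i fixed is C(9,i)·!(9-i); sum over i=3..9:
  i=3: C(9,3)·!6 = 84·265 = 22260
  i=4: C(9,4)·!5 = 126·44 = 5544
  i=5: C(9,5)·!4 = 126·9 = 1134
  i=6: C(9,6)·!3 = 84·2 = 168
  i=7: C(9,7)·!2 = 36·1 = 36
  i=8: C(9,8)·!1 = 9·0 = 0
  i=9: C(9,9)·!0 = 1·1 = 1
Total = 29143.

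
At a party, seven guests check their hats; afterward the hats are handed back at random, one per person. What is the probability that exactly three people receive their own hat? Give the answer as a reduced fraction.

Favorable outcomes: C(7,3)·!4 = 35·9 = 315.
Total outcomes: 7! = 5040.
Probability = 315/5040 = 1/16.

1/16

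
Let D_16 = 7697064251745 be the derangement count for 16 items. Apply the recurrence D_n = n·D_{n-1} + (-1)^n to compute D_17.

130850092279664

D_17 = 17·7697064251745 - 1 = 130850092279664.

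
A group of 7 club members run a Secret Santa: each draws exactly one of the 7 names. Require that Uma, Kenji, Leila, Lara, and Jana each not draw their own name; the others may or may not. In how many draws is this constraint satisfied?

2428

Inclusion-exclusion on the 5 forbidden self-matches:
Σ_{j=0}^{5} (-1)^j C(5,j)(7-j)!
= C(5,0)·7! - C(5,1)·6! + C(5,2)·5! - C(5,3)·4! + C(5,4)·3! - C(5,5)·2!
= 5040 - 3600 + 1200 - 240 + 30 - 2
= 2428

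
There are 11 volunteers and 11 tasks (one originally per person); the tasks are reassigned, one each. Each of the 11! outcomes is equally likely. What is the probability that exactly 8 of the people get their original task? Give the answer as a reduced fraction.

1/120960

Favorable outcomes: C(11,8)·!3 = 165·2 = 330.
Total outcomes: 11! = 39916800.
Probability = 330/39916800 = 1/120960.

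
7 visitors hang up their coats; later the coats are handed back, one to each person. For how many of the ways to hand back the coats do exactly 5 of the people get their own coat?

21

Choose which 5 of the 7 are fixed: C(7,5) = 21.
The other 2 form a derangement: !2 = 1.
Total: 21 × 1 = 21.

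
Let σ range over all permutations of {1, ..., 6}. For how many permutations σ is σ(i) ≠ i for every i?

Recurrence: !6 = 5·(!5 + !4).
!6 = 5·(44 + 9) = 5·53 = 265

265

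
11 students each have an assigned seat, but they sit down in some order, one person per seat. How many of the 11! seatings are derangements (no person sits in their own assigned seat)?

14684570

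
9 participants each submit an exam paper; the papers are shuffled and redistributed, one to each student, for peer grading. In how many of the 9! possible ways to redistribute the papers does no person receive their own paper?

By inclusion-exclusion, !9 = Σ (-1)^k · 9!/k! for k=0..9
= 9! - 9!/1! + 9!/2! - 9!/3! + 9!/4! - 9!/5! + 9!/6! - 9!/7! + 9!/8! - 9!/9!
= 362880 - 362880 + 181440 - 60480 + 15120 - 3024 + 504 - 72 + 9 - 1
= 133496

133496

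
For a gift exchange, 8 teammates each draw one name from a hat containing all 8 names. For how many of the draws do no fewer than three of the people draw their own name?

Sum C(8,i)·!(8-i) for i = 3..8:
  i=3: C(8,3)·!5 = 56·44 = 2464
  i=4: C(8,4)·!4 = 70·9 = 630
  i=5: C(8,5)·!3 = 56·2 = 112
  i=6: C(8,6)·!2 = 28·1 = 28
  i=7: C(8,7)·!1 = 8·0 = 0
  i=8: C(8,8)·!0 = 1·1 = 1
Total = 3235.

3235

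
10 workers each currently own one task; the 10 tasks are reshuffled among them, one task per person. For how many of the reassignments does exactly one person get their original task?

Pick the single fixed position: C(10,1) = 10 ways.
The other 9 form a derangement: !9 = 133496.
Total: 10 × 133496 = 1334960.

1334960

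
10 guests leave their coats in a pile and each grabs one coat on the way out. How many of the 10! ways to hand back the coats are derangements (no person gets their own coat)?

1334961

!10 = 10! · Σ_{k=0}^{10} (-1)^k/k!
= 10! - 10!/1! + 10!/2! - 10!/3! + 10!/4! - 10!/5! + 10!/6! - 10!/7! + 10!/8! - 10!/9! + 10!/10!
= 3628800 - 3628800 + 1814400 - 604800 + 151200 - 30240 + 5040 - 720 + 90 - 10 + 1
= 1334961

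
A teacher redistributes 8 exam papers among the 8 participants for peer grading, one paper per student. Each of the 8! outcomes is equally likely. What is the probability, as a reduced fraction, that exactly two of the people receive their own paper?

53/288

Favorable outcomes: C(8,2)·!6 = 28·265 = 7420.
Total outcomes: 8! = 40320.
Probability = 7420/40320 = 53/288.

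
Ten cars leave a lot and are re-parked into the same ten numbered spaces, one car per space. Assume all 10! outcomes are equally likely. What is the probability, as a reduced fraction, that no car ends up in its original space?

16481/44800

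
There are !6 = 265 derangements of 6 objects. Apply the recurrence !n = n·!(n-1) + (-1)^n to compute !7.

1854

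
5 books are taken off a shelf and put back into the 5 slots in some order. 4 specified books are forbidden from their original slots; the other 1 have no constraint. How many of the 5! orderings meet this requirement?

Let A_j be the event that the j-th constrained one is fixed. By inclusion-exclusion over the 4 events:
Σ_{j=0}^{4} (-1)^j C(4,j)(5-j)!
= C(4,0)·5! - C(4,1)·4! + C(4,2)·3! - C(4,3)·2! + C(4,4)·1!
= 120 - 96 + 36 - 8 + 1
= 53

53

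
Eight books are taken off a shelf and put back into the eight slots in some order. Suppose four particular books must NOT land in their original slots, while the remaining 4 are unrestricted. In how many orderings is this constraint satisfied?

24024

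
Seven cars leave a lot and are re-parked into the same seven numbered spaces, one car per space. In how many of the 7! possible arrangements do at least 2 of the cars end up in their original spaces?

Sum C(7,i)·!(7-i) for i = 2..7:
  i=2: C(7,2)·!5 = 21·44 = 924
  i=3: C(7,3)·!4 = 35·9 = 315
  i=4: C(7,4)·!3 = 35·2 = 70
  i=5: C(7,5)·!2 = 21·1 = 21
  i=6: C(7,6)·!1 = 7·0 = 0
  i=7: C(7,7)·!0 = 1·1 = 1
Total = 1331.

1331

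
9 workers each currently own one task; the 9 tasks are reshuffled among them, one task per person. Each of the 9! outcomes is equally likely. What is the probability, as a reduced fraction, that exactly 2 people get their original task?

103/560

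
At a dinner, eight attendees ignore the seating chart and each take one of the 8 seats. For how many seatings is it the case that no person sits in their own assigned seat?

14833

!8 = 8! · Σ_{k=0}^{8} (-1)^k/k!
= 8! - 8!/1! + 8!/2! - 8!/3! + 8!/4! - 8!/5! + 8!/6! - 8!/7! + 8!/8!
= 40320 - 40320 + 20160 - 6720 + 1680 - 336 + 56 - 8 + 1
= 14833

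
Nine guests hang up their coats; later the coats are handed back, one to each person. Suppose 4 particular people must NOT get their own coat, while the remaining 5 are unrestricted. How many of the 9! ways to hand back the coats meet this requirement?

229080

Let A_j be the event that the j-th constrained one is fixed. By inclusion-exclusion over the 4 events:
Σ_{j=0}^{4} (-1)^j C(4,j)(9-j)!
= C(4,0)·9! - C(4,1)·8! + C(4,2)·7! - C(4,3)·6! + C(4,4)·5!
= 362880 - 161280 + 30240 - 2880 + 120
= 229080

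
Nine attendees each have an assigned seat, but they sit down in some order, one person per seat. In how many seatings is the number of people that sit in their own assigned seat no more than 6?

362843

Sum C(9,i)·!(9-i) for i = 0..6:
  i=0: C(9,0)·!9 = 1·133496 = 133496
  i=1: C(9,1)·!8 = 9·14833 = 133497
  i=2: C(9,2)·!7 = 36·1854 = 66744
  i=3: C(9,3)·!6 = 84·265 = 22260
  i=4: C(9,4)·!5 = 126·44 = 5544
  i=5: C(9,5)·!4 = 126·9 = 1134
  i=6: C(9,6)·!3 = 84·2 = 168
Total = 362843.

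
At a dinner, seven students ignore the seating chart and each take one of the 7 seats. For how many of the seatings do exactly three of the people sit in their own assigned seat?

315

Pick the 3 fixed positions: C(7,3) = 35 ways.
The remaining 4 must be deranged: !4 = 9.
Total: 35 × 9 = 315.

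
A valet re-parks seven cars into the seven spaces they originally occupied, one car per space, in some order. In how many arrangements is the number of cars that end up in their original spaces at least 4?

92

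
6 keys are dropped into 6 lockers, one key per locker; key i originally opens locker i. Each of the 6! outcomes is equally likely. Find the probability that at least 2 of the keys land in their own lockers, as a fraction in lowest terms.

191/720

Favorable outcomes: Σ_{i≥2} C(6,i)·!(6-i) = 15·9 + 20·2 + 15·1 + 6·0 + 1·1 = 191.
Total outcomes: 6! = 720.
Probability = 191/720 = 191/720.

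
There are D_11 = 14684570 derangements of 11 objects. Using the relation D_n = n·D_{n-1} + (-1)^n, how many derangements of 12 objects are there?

D_12 = 12·14684570 + 1 = 176214841.

176214841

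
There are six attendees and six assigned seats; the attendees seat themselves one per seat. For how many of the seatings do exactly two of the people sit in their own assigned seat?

135

Pick the 2 fixed positions: C(6,2) = 15 ways.
The other 4 form a derangement: !4 = 9.
Total: 15 × 9 = 135.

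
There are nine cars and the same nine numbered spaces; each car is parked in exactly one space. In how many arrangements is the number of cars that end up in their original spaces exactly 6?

168

Pick the 6 fixed positions: C(9,6) = 84 ways.
The remaining 3 must be deranged: !3 = 2.
Total: 84 × 2 = 168.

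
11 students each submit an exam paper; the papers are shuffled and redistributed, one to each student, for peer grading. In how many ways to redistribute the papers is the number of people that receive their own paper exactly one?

Pick the single fixed position: C(11,1) = 11 ways.
The remaining 10 must be deranged: !10 = 1334961.
Total: 11 × 1334961 = 14684571.

14684571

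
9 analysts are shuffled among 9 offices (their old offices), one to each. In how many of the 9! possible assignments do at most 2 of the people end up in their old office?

# with exactly i fixed is C(9,i)·!(9-i); sum over i=0..2:
  i=0: C(9,0)·!9 = 1·133496 = 133496
  i=1: C(9,1)·!8 = 9·14833 = 133497
  i=2: C(9,2)·!7 = 36·1854 = 66744
Total = 333737.

333737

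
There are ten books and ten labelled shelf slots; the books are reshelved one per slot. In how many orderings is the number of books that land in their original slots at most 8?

# with exactly i fixed is C(10,i)·!(10-i); sum over i=0..8:
  i=0: C(10,0)·!10 = 1·1334961 = 1334961
  i=1: C(10,1)·!9 = 10·133496 = 1334960
  i=2: C(10,2)·!8 = 45·14833 = 667485
  i=3: C(10,3)·!7 = 120·1854 = 222480
  i=4: C(10,4)·!6 = 210·265 = 55650
  i=5: C(10,5)·!5 = 252·44 = 11088
  i=6: C(10,6)·!4 = 210·9 = 1890
  i=7: C(10,7)·!3 = 120·2 = 240
  i=8: C(10,8)·!2 = 45·1 = 45
Total = 3628799.

3628799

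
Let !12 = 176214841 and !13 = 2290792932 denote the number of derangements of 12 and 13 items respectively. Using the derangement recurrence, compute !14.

32071101049

!14 = (14-1)·(!13 + !12) = 13·(2290792932 + 176214841) = 13·2467007773 = 32071101049.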